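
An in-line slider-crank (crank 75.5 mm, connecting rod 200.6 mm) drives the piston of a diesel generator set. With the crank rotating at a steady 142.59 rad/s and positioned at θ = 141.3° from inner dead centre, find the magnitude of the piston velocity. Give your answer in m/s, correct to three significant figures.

4.70

ω = 142.6 rad/s
For an in-line slider-crank, x = r cosθ + √(L² − r² sin²θ), so v = −rω sinθ·[1 + r cosθ/√(L² − r² sin²θ)].
With r = 0.0755 m, L = 0.2006 m, θ = 141.3°: √(L² − r² sin²θ) = 0.19497 m.
v = −0.0755·142.6·0.62524·[1 + 0.0755·-0.78043/0.19497] = -4.6968 m/s.
|v| = 4.6968 m/s.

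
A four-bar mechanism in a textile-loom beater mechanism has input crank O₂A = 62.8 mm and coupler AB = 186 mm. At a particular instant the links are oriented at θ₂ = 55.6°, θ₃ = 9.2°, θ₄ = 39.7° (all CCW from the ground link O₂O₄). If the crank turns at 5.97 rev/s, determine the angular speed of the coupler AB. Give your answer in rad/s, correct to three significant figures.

6.84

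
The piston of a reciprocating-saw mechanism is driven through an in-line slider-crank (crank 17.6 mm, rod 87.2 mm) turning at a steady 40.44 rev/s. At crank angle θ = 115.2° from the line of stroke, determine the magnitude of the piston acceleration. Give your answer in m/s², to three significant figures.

631

ω = 2π·40.4 = 254.1 rad/s
x(θ) = r cosθ + √(L² − r² sin²θ); with ω constant, a = ω²·d²x/dθ².
d²x/dθ² = −r cosθ − r²(cos2θ)/√u − r⁴ sin²2θ/(4u^{3/2}),  u = L² − r² sin²θ = 0.00735024 m².
Substituting r = 0.0176 m, L = 0.0872 m, θ = 115.2°: d²x/dθ² = +0.0097742 m.
a = ω²·d²x/dθ² = (254.1)²·(+0.0097742) = +631.05 m/s²;  |a| = 631.05 m/s².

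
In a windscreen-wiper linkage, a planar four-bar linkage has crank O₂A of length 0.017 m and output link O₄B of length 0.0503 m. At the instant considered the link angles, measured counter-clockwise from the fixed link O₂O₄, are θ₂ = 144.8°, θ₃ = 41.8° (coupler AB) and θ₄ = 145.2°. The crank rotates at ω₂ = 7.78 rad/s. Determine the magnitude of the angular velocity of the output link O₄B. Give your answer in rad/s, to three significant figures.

2.63

ω₂ = 7.78 rad/s
Differentiating the loop-closure r₂e^{iθ₂}+r₃e^{iθ₃}=r₁+r₄e^{iθ₄} gives r₂ω₂e^{iθ₂}+r₃ω₃e^{iθ₃}=r₄ω₄e^{iθ₄}.
Eliminating the other unknown: ω₄ = r₂ω₂ sin(θ₂−θ₃) / [r₄ sin(θ₄−θ₃)].
Numerator sine = +0.97437; denominator sine = +0.97278.
Result = 0.017·7.78·(+0.97437) / (0.0503·(+0.97278)) = +2.6337 rad/s; magnitude 2.6337 rad/s.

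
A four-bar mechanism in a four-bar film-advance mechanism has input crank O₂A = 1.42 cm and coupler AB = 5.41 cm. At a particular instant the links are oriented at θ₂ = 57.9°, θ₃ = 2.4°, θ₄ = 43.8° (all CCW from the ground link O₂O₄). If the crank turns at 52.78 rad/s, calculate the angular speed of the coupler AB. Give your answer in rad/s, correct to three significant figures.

ω₂ = 52.78 rad/s
Differentiating the loop-closure r₂e^{iθ₂}+r₃e^{iθ₃}=r₁+r₄e^{iθ₄} gives r₂ω₂e^{iθ₂}+r₃ω₃e^{iθ₃}=r₄ω₄e^{iθ₄}.
Eliminating the other unknown: ω₃ = r₂ω₂ sin(θ₄−θ₂) / [r₃ sin(θ₃−θ₄)].
Numerator sine = -0.24362; denominator sine = -0.66131.
Result = 0.0142·52.78·(-0.24362) / (0.0541·(-0.66131)) = +5.1034 rad/s; magnitude 5.1034 rad/s.

5.10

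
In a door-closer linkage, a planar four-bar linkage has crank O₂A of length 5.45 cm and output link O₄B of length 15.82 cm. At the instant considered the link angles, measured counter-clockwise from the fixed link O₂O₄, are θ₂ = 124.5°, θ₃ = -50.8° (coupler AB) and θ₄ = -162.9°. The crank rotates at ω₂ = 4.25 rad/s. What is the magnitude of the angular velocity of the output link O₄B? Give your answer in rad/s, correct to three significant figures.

0.129

ω₂ = 4.25 rad/s
Differentiating the loop-closure r₂e^{iθ₂}+r₃e^{iθ₃}=r₁+r₄e^{iθ₄} gives r₂ω₂e^{iθ₂}+r₃ω₃e^{iθ₃}=r₄ω₄e^{iθ₄}.
Eliminating the other unknown: ω₄ = r₂ω₂ sin(θ₂−θ₃) / [r₄ sin(θ₄−θ₃)].
Numerator sine = +0.08194; denominator sine = -0.92653.
Result = 0.0545·4.25·(+0.08194) / (0.1582·(-0.92653)) = -0.12948 rad/s; magnitude 0.12948 rad/s.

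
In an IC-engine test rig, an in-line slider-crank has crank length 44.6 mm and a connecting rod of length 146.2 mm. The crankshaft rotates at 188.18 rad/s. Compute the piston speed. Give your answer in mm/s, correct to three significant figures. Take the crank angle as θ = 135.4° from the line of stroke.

4580

ω = 188.2 rad/s
For an in-line slider-crank, x = r cosθ + √(L² − r² sin²θ), so v = −rω sinθ·[1 + r cosθ/√(L² − r² sin²θ)].
With r = 0.0446 m, L = 0.1462 m, θ = 135.4°: √(L² − r² sin²θ) = 0.14281 m.
v = −0.0446·188.2·0.70215·[1 + 0.0446·-0.71203/0.14281] = -4.5826 m/s.
|v| = 4.5826 m/s = 4582.6 mm/s.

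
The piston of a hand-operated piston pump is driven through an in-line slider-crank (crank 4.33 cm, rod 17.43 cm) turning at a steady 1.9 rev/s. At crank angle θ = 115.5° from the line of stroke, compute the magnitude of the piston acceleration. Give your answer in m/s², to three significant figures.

ω = 2π·1.9 = 11.94 rad/s
x(θ) = r cosθ + √(L² − r² sin²θ); with ω constant, a = ω²·d²x/dθ².
d²x/dθ² = −r cosθ − r²(cos2θ)/√u − r⁴ sin²2θ/(4u^{3/2}),  u = L² − r² sin²θ = 0.0288531 m².
Substituting r = 0.0433 m, L = 0.1743 m, θ = 115.5°: d²x/dθ² = +0.025479 m.
a = ω²·d²x/dθ² = (11.94)²·(+0.025479) = +3.6312 m/s²;  |a| = 3.6312 m/s².

3.63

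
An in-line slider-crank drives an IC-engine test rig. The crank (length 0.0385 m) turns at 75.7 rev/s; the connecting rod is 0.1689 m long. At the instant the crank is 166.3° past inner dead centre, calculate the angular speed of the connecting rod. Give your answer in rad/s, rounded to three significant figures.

105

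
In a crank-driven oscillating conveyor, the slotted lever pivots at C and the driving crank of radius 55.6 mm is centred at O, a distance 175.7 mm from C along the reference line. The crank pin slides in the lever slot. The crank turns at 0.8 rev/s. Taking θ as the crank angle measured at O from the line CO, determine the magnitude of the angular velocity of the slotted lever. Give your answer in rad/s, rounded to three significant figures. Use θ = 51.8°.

ω = 5.027 rad/s (from 0.8 rev/s).
Crank pin A relative to C: A = (d + r cosθ, r sinθ); lever angle φ = atan2(r sinθ, d + r cosθ).
Differentiating tanφ: φ̇ = rω(d cosθ + r)/(d² + r² + 2dr cosθ).
d² + r² + 2dr cosθ = |CA|² = 0.0460442 m²;  d cosθ + r = +0.16425 m.
|ω_lever| = |0.0556·5.027·+0.16425| / 0.0460442 = 0.99698 rad/s.

0.997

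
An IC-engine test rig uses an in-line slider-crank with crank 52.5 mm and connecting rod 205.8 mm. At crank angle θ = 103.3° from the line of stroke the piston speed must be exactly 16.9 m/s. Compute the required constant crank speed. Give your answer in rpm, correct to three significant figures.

3360

For an in-line slider-crank, |v_piston| = rω|sinθ|·[1 + r cosθ/√(L² − r² sin²θ)].
With r = 0.0525 m, L = 0.2058 m, θ = 103.3°: the bracketed kinematic factor |dx/dθ| = 0.047997 m.
ω = v/|dx/dθ| = 16.9/0.047997 = 352.11 rad/s.
N = 60ω/(2π) = 3362.4 rpm.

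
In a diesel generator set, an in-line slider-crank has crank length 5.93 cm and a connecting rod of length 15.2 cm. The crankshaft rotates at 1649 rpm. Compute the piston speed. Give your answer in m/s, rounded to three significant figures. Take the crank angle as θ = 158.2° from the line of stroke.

2.41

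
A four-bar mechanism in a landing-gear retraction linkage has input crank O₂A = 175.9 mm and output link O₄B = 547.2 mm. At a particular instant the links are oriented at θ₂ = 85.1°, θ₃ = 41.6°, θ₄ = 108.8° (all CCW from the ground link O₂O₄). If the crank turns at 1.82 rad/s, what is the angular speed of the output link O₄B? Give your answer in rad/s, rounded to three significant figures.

ω₂ = 1.82 rad/s
Differentiating the loop-closure r₂e^{iθ₂}+r₃e^{iθ₃}=r₁+r₄e^{iθ₄} gives r₂ω₂e^{iθ₂}+r₃ω₃e^{iθ₃}=r₄ω₄e^{iθ₄}.
Eliminating the other unknown: ω₄ = r₂ω₂ sin(θ₂−θ₃) / [r₄ sin(θ₄−θ₃)].
Numerator sine = +0.68835; denominator sine = +0.92186.
Result = 0.1759·1.82·(+0.68835) / (0.5472·(+0.92186)) = +0.43685 rad/s; magnitude 0.43685 rad/s.

0.437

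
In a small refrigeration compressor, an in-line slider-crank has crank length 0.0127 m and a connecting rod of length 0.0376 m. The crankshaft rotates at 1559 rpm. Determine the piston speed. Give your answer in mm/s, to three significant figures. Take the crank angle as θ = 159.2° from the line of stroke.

502

ω = 2π·1559/60 = 163.3 rad/s
For an in-line slider-crank, x = r cosθ + √(L² − r² sin²θ), so v = −rω sinθ·[1 + r cosθ/√(L² − r² sin²θ)].
With r = 0.0127 m, L = 0.0376 m, θ = 159.2°: √(L² − r² sin²θ) = 0.037329 m.
v = −0.0127·163.3·0.35511·[1 + 0.0127·-0.93483/0.037329] = -0.5021 m/s.
|v| = 0.5021 m/s = 502.1 mm/s.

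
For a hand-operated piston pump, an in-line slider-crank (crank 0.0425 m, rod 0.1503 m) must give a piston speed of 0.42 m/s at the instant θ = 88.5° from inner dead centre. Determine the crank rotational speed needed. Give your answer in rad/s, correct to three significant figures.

9.81

For an in-line slider-crank, |v_piston| = rω|sinθ|·[1 + r cosθ/√(L² − r² sin²θ)].
With r = 0.0425 m, L = 0.1503 m, θ = 88.5°: the bracketed kinematic factor |dx/dθ| = 0.042813 m.
ω = v/|dx/dθ| = 0.42/0.042813 = 9.81 rad/s.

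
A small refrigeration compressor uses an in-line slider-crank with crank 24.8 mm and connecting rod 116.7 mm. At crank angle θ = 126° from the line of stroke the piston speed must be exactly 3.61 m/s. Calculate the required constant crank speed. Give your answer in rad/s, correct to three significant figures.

For an in-line slider-crank, |v_piston| = rω|sinθ|·[1 + r cosθ/√(L² − r² sin²θ)].
With r = 0.0248 m, L = 0.1167 m, θ = 126°: the bracketed kinematic factor |dx/dθ| = 0.01752 m.
ω = v/|dx/dθ| = 3.61/0.01752 = 206.06 rad/s.

206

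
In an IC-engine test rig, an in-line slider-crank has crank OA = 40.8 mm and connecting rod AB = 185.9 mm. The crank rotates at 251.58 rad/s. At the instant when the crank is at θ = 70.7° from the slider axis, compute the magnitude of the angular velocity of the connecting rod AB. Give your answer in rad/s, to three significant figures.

18.7

ω = 251.6 rad/s
The rod makes angle φ with the slider axis where L sinφ = r sinθ; differentiating, L cosφ·φ̇ = r ω cosθ.
L cosφ = √(L² − r² sin²θ) = 0.18187 m.
|ω_rod| = r ω |cosθ| / √(L² − r² sin²θ) = 0.0408·251.6·0.33051/0.18187 = 18.654 rad/s.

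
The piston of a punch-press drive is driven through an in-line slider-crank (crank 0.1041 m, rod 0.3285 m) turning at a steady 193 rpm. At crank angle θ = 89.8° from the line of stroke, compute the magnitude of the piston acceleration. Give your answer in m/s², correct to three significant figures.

ω = 2π·193/60 = 20.21 rad/s
x(θ) = r cosθ + √(L² − r² sin²θ); with ω constant, a = ω²·d²x/dθ².
d²x/dθ² = −r cosθ − r²(cos2θ)/√u − r⁴ sin²2θ/(4u^{3/2}),  u = L² − r² sin²θ = 0.0970756 m².
Substituting r = 0.1041 m, L = 0.3285 m, θ = 89.8°: d²x/dθ² = +0.034417 m.
a = ω²·d²x/dθ² = (20.21)²·(+0.034417) = +14.059 m/s²;  |a| = 14.059 m/s².

14.1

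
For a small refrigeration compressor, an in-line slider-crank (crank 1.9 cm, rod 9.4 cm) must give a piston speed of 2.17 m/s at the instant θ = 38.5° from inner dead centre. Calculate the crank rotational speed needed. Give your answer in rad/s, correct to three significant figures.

158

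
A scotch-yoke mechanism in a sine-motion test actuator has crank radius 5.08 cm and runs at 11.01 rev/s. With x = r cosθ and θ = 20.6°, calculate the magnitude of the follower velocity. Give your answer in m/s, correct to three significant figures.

1.24

ω = 69.18 rad/s (from 11.01 rev/s).
x = r cosθ ⇒ ẋ = −rω sinθ.
|v| = rω|sinθ| = 0.0508·69.18·|sin 20.6°| = 1.2365 m/s.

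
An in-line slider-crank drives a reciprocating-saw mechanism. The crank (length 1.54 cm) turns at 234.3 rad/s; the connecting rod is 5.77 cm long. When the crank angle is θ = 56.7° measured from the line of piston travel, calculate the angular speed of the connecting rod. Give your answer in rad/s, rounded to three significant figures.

ω = 234.3 rad/s
The rod makes angle φ with the slider axis where L sinφ = r sinθ; differentiating, L cosφ·φ̇ = r ω cosθ.
L cosφ = √(L² − r² sin²θ) = 0.056246 m.
|ω_rod| = r ω |cosθ| / √(L² − r² sin²θ) = 0.0154·234.3·0.54902/0.056246 = 35.22 rad/s.

35.2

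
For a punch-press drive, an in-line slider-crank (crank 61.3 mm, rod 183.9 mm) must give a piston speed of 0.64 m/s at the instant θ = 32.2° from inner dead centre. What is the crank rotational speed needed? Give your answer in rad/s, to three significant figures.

15.2

For an in-line slider-crank, |v_piston| = rω|sinθ|·[1 + r cosθ/√(L² − r² sin²θ)].
With r = 0.0613 m, L = 0.1839 m, θ = 32.2°: the bracketed kinematic factor |dx/dθ| = 0.042028 m.
ω = v/|dx/dθ| = 0.64/0.042028 = 15.228 rad/s.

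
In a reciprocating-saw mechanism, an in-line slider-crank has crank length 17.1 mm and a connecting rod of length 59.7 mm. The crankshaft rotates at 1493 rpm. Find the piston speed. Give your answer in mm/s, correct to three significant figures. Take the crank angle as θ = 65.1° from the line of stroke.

2730

ω = 2π·1493/60 = 156.3 rad/s
For an in-line slider-crank, x = r cosθ + √(L² − r² sin²θ), so v = −rω sinθ·[1 + r cosθ/√(L² − r² sin²θ)].
With r = 0.0171 m, L = 0.0597 m, θ = 65.1°: √(L² − r² sin²θ) = 0.05765 m.
v = −0.0171·156.3·0.90704·[1 + 0.0171·0.42104/0.05765] = -2.7279 m/s.
|v| = 2.7279 m/s = 2727.9 mm/s.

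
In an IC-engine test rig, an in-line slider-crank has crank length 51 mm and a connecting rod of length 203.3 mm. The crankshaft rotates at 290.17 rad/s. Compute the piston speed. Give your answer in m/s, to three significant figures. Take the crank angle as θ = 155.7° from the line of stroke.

ω = 290.2 rad/s
For an in-line slider-crank, x = r cosθ + √(L² − r² sin²θ), so v = −rω sinθ·[1 + r cosθ/√(L² − r² sin²θ)].
With r = 0.051 m, L = 0.2033 m, θ = 155.7°: √(L² − r² sin²θ) = 0.20221 m.
v = −0.051·290.2·0.41151·[1 + 0.051·-0.91140/0.20221] = -4.69 m/s.
|v| = 4.69 m/s.

4.69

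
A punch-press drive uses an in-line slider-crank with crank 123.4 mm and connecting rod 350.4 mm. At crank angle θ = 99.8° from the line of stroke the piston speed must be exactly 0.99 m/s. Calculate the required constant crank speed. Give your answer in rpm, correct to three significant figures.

For an in-line slider-crank, |v_piston| = rω|sinθ|·[1 + r cosθ/√(L² − r² sin²θ)].
With r = 0.1234 m, L = 0.3504 m, θ = 99.8°: the bracketed kinematic factor |dx/dθ| = 0.11383 m.
ω = v/|dx/dθ| = 0.99/0.11383 = 8.6974 rad/s.
N = 60ω/(2π) = 83.054 rpm.

83.1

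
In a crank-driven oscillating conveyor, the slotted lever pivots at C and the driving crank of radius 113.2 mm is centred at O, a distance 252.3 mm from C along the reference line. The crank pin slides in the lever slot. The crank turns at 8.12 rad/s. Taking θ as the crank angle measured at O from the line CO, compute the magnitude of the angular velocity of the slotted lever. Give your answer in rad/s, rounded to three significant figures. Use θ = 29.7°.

ω = 8.12 rad/s
Crank pin A relative to C: A = (d + r cosθ, r sinθ); lever angle φ = atan2(r sinθ, d + r cosθ).
Differentiating tanφ: φ̇ = rω(d cosθ + r)/(d² + r² + 2dr cosθ).
d² + r² + 2dr cosθ = |CA|² = 0.126086 m²;  d cosθ + r = +0.33236 m.
|ω_lever| = |0.1132·8.12·+0.33236| / 0.126086 = 2.4229 rad/s.

2.42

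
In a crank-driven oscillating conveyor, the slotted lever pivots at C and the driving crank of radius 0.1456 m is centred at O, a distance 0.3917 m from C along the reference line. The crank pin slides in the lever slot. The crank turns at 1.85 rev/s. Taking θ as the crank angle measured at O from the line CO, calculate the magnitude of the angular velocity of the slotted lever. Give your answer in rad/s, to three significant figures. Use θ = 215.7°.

ω = 11.62 rad/s (from 1.85 rev/s).
Crank pin A relative to C: A = (d + r cosθ, r sinθ); lever angle φ = atan2(r sinθ, d + r cosθ).
Differentiating tanφ: φ̇ = rω(d cosθ + r)/(d² + r² + 2dr cosθ).
d² + r² + 2dr cosθ = |CA|² = 0.0819995 m²;  d cosθ + r = -0.17249 m.
|ω_lever| = |0.1456·11.62·-0.17249| / 0.0819995 = 3.5602 rad/s.

3.56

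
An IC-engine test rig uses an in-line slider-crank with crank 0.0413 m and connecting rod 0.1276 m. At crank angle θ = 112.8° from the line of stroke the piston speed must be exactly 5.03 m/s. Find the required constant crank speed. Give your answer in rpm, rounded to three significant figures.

1450

For an in-line slider-crank, |v_piston| = rω|sinθ|·[1 + r cosθ/√(L² − r² sin²θ)].
With r = 0.0413 m, L = 0.1276 m, θ = 112.8°: the bracketed kinematic factor |dx/dθ| = 0.03307 m.
ω = v/|dx/dθ| = 5.03/0.03307 = 152.1 rad/s.
N = 60ω/(2π) = 1452.5 rpm.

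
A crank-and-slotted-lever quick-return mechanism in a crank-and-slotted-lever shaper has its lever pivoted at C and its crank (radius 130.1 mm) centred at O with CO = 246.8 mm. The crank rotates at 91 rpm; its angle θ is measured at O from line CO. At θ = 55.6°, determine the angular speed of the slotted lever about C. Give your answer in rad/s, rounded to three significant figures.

ω = 9.529 rad/s (from 91 rpm).
Crank pin A relative to C: A = (d + r cosθ, r sinθ); lever angle φ = atan2(r sinθ, d + r cosθ).
Differentiating tanφ: φ̇ = rω(d cosθ + r)/(d² + r² + 2dr cosθ).
d² + r² + 2dr cosθ = |CA|² = 0.114117 m²;  d cosθ + r = +0.26953 m.
|ω_lever| = |0.1301·9.529·+0.26953| / 0.114117 = 2.9283 rad/s.

2.93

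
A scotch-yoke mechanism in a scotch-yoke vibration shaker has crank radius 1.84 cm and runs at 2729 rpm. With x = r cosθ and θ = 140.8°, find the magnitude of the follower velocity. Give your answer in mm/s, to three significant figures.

ω = 285.8 rad/s (from 2729 rpm).
x = r cosθ ⇒ ẋ = −rω sinθ.
|v| = rω|sinθ| = 0.0184·285.8·|sin 140.8°| = 3.3234 m/s = 3323.4 mm/s.

3320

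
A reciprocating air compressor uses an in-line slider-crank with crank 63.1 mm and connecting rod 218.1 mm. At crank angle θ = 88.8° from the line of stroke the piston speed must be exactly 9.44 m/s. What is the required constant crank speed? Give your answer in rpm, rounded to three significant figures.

For an in-line slider-crank, |v_piston| = rω|sinθ|·[1 + r cosθ/√(L² − r² sin²θ)].
With r = 0.0631 m, L = 0.2181 m, θ = 88.8°: the bracketed kinematic factor |dx/dθ| = 0.063485 m.
ω = v/|dx/dθ| = 9.44/0.063485 = 148.7 rad/s.
N = 60ω/(2π) = 1419.9 rpm.

1420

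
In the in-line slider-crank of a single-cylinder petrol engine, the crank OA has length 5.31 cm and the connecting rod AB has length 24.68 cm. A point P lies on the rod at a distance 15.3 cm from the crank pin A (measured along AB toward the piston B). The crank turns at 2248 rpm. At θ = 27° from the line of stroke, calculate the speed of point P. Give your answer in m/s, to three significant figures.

ω = 235.4 rad/s.  Crank-pin speed |V_A| = rω = 12.5 m/s, perpendicular to OA.
Rod angle: sinφ = −(r/L) sinθ ⇒ φ = -5.605°; ω_rod = −rω cosθ/√(L²−r²sin²θ) = -45.346 rad/s.
V_P = V_A + ω_rod × AP, with AP = 0.153 m along the rod.
Components: V_Px = −rω sinθ − a·ω_rod·sinφ = -6.3527 m/s;  V_Py = rω cosθ + a·ω_rod·cosφ = +4.2331 m/s.
|V_P| = √(V_Px² + V_Py²) = 7.6339 m/s.

7.63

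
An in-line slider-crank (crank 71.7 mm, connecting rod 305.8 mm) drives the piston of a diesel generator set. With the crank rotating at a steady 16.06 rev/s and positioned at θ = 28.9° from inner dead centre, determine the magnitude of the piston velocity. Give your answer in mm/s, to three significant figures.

ω = 2π·16.1 = 100.9 rad/s
For an in-line slider-crank, x = r cosθ + √(L² − r² sin²θ), so v = −rω sinθ·[1 + r cosθ/√(L² − r² sin²θ)].
With r = 0.0717 m, L = 0.3058 m, θ = 28.9°: √(L² − r² sin²θ) = 0.30383 m.
v = −0.0717·100.9·0.48328·[1 + 0.0717·0.87546/0.30383] = -4.219 m/s.
|v| = 4.219 m/s = 4219 mm/s.

4220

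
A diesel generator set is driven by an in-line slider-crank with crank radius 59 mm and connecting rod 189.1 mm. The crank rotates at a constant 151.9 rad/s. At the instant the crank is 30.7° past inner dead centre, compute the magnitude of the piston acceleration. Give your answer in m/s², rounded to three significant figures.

ω = 151.9 rad/s
x(θ) = r cosθ + √(L² − r² sin²θ); with ω constant, a = ω²·d²x/dθ².
d²x/dθ² = −r cosθ − r²(cos2θ)/√u − r⁴ sin²2θ/(4u^{3/2}),  u = L² − r² sin²θ = 0.0348515 m².
Substituting r = 0.059 m, L = 0.1891 m, θ = 30.7°: d²x/dθ² = -0.060016 m.
a = ω²·d²x/dθ² = (151.9)²·(-0.060016) = -1384.8 m/s²;  |a| = 1384.8 m/s².

1380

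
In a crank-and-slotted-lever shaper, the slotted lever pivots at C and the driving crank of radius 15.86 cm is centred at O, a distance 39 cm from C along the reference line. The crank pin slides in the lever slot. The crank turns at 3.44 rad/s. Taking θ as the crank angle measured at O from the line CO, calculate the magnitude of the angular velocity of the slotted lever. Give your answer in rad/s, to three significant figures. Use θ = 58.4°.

0.818

ω = 3.44 rad/s
Crank pin A relative to C: A = (d + r cosθ, r sinθ); lever angle φ = atan2(r sinθ, d + r cosθ).
Differentiating tanφ: φ̇ = rω(d cosθ + r)/(d² + r² + 2dr cosθ).
d² + r² + 2dr cosθ = |CA|² = 0.242075 m²;  d cosθ + r = +0.36295 m.
|ω_lever| = |0.1586·3.44·+0.36295| / 0.242075 = 0.81802 rad/s.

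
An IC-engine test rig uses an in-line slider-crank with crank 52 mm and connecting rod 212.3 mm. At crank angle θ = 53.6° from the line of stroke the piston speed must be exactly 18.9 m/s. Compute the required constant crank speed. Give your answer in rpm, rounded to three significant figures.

For an in-line slider-crank, |v_piston| = rω|sinθ|·[1 + r cosθ/√(L² − r² sin²θ)].
With r = 0.052 m, L = 0.2123 m, θ = 53.6°: the bracketed kinematic factor |dx/dθ| = 0.04806 m.
ω = v/|dx/dθ| = 18.9/0.04806 = 393.26 rad/s.
N = 60ω/(2π) = 3755.4 rpm.

3760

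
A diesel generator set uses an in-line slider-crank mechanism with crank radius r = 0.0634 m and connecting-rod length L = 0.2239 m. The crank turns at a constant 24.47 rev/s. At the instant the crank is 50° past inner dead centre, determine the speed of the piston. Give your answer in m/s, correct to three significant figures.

ω = 2π·24.5 = 153.7 rad/s
For an in-line slider-crank, x = r cosθ + √(L² − r² sin²θ), so v = −rω sinθ·[1 + r cosθ/√(L² − r² sin²θ)].
With r = 0.0634 m, L = 0.2239 m, θ = 50°: √(L² − r² sin²θ) = 0.21857 m.
v = −0.0634·153.7·0.76604·[1 + 0.0634·0.64279/0.21857] = -8.8595 m/s.
|v| = 8.8595 m/s.

8.86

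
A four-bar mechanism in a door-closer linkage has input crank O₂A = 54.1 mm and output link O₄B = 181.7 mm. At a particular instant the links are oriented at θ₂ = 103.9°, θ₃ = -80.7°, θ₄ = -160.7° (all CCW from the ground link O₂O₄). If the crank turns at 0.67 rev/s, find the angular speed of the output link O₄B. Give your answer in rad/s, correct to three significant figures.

ω₂ = 4.21 rad/s (from 0.67 rev/s).
Differentiating the loop-closure r₂e^{iθ₂}+r₃e^{iθ₃}=r₁+r₄e^{iθ₄} gives r₂ω₂e^{iθ₂}+r₃ω₃e^{iθ₃}=r₄ω₄e^{iθ₄}.
Eliminating the other unknown: ω₄ = r₂ω₂ sin(θ₂−θ₃) / [r₄ sin(θ₄−θ₃)].
Numerator sine = -0.08020; denominator sine = -0.98481.
Result = 0.0541·4.21·(-0.08020) / (0.1817·(-0.98481)) = +0.10207 rad/s; magnitude 0.10207 rad/s.

0.102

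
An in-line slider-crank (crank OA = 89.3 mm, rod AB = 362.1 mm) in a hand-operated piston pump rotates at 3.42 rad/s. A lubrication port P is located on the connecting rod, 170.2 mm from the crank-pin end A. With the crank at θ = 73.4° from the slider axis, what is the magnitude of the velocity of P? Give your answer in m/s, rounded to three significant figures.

0.306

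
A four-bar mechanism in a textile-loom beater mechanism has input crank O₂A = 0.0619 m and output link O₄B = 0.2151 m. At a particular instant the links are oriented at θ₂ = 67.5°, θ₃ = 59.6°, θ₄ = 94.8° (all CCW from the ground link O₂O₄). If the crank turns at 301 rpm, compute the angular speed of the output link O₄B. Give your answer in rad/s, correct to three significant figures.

ω₂ = 31.52 rad/s (from 301 rpm).
Differentiating the loop-closure r₂e^{iθ₂}+r₃e^{iθ₃}=r₁+r₄e^{iθ₄} gives r₂ω₂e^{iθ₂}+r₃ω₃e^{iθ₃}=r₄ω₄e^{iθ₄}.
Eliminating the other unknown: ω₄ = r₂ω₂ sin(θ₂−θ₃) / [r₄ sin(θ₄−θ₃)].
Numerator sine = +0.13744; denominator sine = +0.57643.
Result = 0.0619·31.52·(+0.13744) / (0.2151·(+0.57643)) = +2.1628 rad/s; magnitude 2.1628 rad/s.

2.16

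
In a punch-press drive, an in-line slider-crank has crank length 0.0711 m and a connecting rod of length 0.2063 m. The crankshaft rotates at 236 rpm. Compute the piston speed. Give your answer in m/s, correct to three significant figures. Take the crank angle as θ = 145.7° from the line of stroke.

0.703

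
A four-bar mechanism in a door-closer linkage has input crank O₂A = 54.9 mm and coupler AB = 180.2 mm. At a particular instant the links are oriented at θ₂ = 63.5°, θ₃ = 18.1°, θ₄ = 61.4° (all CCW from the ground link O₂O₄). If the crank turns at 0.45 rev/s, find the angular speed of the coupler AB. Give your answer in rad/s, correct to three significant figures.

0.0460

ω₂ = 2.827 rad/s (from 0.45 rev/s).
Differentiating the loop-closure r₂e^{iθ₂}+r₃e^{iθ₃}=r₁+r₄e^{iθ₄} gives r₂ω₂e^{iθ₂}+r₃ω₃e^{iθ₃}=r₄ω₄e^{iθ₄}.
Eliminating the other unknown: ω₃ = r₂ω₂ sin(θ₄−θ₂) / [r₃ sin(θ₃−θ₄)].
Numerator sine = -0.03664; denominator sine = -0.68582.
Result = 0.0549·2.827·(-0.03664) / (0.1802·(-0.68582)) = +0.046026 rad/s; magnitude 0.046026 rad/s.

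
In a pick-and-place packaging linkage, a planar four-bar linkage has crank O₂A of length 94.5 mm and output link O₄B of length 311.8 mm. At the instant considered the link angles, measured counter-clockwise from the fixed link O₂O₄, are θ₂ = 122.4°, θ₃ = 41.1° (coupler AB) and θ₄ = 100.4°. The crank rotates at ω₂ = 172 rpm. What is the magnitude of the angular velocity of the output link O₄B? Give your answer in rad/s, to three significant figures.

ω₂ = 18.01 rad/s (from 172 rpm).
Differentiating the loop-closure r₂e^{iθ₂}+r₃e^{iθ₃}=r₁+r₄e^{iθ₄} gives r₂ω₂e^{iθ₂}+r₃ω₃e^{iθ₃}=r₄ω₄e^{iθ₄}.
Eliminating the other unknown: ω₄ = r₂ω₂ sin(θ₂−θ₃) / [r₄ sin(θ₄−θ₃)].
Numerator sine = +0.98849; denominator sine = +0.85985.
Result = 0.0945·18.01·(+0.98849) / (0.3118·(+0.85985)) = +6.2757 rad/s; magnitude 6.2757 rad/s.

6.28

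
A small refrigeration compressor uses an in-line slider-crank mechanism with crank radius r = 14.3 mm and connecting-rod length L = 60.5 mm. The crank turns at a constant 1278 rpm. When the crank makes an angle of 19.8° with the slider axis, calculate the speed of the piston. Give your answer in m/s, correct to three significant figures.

ω = 2π·1278/60 = 133.8 rad/s
For an in-line slider-crank, x = r cosθ + √(L² − r² sin²θ), so v = −rω sinθ·[1 + r cosθ/√(L² − r² sin²θ)].
With r = 0.0143 m, L = 0.0605 m, θ = 19.8°: √(L² − r² sin²θ) = 0.060306 m.
v = −0.0143·133.8·0.33874·[1 + 0.0143·0.94088/0.060306] = -0.79291 m/s.
|v| = 0.79291 m/s.

0.793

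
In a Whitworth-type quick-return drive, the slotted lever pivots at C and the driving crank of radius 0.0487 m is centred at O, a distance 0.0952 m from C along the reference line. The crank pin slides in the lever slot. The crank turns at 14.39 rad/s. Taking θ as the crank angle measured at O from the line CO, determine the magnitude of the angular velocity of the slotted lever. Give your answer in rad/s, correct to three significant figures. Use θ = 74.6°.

3.73

ω = 14.39 rad/s
Crank pin A relative to C: A = (d + r cosθ, r sinθ); lever angle φ = atan2(r sinθ, d + r cosθ).
Differentiating tanφ: φ̇ = rω(d cosθ + r)/(d² + r² + 2dr cosθ).
d² + r² + 2dr cosθ = |CA|² = 0.0138971 m²;  d cosθ + r = +0.073981 m.
|ω_lever| = |0.0487·14.39·+0.073981| / 0.0138971 = 3.7307 rad/s.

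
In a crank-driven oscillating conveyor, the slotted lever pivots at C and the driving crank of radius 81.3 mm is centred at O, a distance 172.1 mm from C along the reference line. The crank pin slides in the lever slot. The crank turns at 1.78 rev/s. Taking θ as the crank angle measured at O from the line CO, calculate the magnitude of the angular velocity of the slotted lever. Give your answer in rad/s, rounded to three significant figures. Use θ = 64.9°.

2.92

ω = 11.18 rad/s (from 1.78 rev/s).
Crank pin A relative to C: A = (d + r cosθ, r sinθ); lever angle φ = atan2(r sinθ, d + r cosθ).
Differentiating tanφ: φ̇ = rω(d cosθ + r)/(d² + r² + 2dr cosθ).
d² + r² + 2dr cosθ = |CA|² = 0.0480987 m²;  d cosθ + r = +0.1543 m.
|ω_lever| = |0.0813·11.18·+0.1543| / 0.0480987 = 2.917 rad/s.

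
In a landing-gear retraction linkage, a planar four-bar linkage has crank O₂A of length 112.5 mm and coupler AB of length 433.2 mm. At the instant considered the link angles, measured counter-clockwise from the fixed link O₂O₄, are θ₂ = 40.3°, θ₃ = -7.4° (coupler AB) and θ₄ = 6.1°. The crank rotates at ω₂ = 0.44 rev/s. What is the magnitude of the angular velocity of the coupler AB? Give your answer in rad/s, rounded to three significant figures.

ω₂ = 2.765 rad/s (from 0.44 rev/s).
Differentiating the loop-closure r₂e^{iθ₂}+r₃e^{iθ₃}=r₁+r₄e^{iθ₄} gives r₂ω₂e^{iθ₂}+r₃ω₃e^{iθ₃}=r₄ω₄e^{iθ₄}.
Eliminating the other unknown: ω₃ = r₂ω₂ sin(θ₄−θ₂) / [r₃ sin(θ₃−θ₄)].
Numerator sine = -0.56208; denominator sine = -0.23345.
Result = 0.1125·2.765·(-0.56208) / (0.4332·(-0.23345)) = +1.7287 rad/s; magnitude 1.7287 rad/s.

1.73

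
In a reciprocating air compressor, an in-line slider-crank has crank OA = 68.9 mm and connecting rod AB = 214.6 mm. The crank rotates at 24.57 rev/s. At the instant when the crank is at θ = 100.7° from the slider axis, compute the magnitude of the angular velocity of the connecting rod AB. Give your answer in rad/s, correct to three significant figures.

9.70

ω = 154.4 rad/s (converted from 24.57 rev/s).
The rod makes angle φ with the slider axis where L sinφ = r sinθ; differentiating, L cosφ·φ̇ = r ω cosθ.
L cosφ = √(L² − r² sin²θ) = 0.20364 m.
|ω_rod| = r ω |cosθ| / √(L² − r² sin²θ) = 0.0689·154.4·0.18567/0.20364 = 9.6978 rad/s.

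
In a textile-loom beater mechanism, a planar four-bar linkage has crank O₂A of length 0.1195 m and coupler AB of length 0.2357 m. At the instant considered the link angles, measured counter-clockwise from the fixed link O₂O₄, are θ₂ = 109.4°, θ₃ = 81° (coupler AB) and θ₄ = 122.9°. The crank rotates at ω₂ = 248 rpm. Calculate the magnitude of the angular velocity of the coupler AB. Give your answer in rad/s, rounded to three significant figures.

4.60

ω₂ = 25.97 rad/s (from 248 rpm).
Differentiating the loop-closure r₂e^{iθ₂}+r₃e^{iθ₃}=r₁+r₄e^{iθ₄} gives r₂ω₂e^{iθ₂}+r₃ω₃e^{iθ₃}=r₄ω₄e^{iθ₄}.
Eliminating the other unknown: ω₃ = r₂ω₂ sin(θ₄−θ₂) / [r₃ sin(θ₃−θ₄)].
Numerator sine = +0.23345; denominator sine = -0.66783.
Result = 0.1195·25.97·(+0.23345) / (0.2357·(-0.66783)) = -4.6026 rad/s; magnitude 4.6026 rad/s.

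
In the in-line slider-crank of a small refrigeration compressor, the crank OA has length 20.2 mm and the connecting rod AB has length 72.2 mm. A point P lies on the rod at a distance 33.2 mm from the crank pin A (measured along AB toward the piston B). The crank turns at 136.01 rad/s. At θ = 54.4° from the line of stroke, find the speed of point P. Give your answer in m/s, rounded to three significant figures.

ω = 136 rad/s.  Crank-pin speed |V_A| = rω = 2.7474 m/s, perpendicular to OA.
Rod angle: sinφ = −(r/L) sinθ ⇒ φ = -13.149°; ω_rod = −rω cosθ/√(L²−r²sin²θ) = -22.748 rad/s.
V_P = V_A + ω_rod × AP, with AP = 0.0332 m along the rod.
Components: V_Px = −rω sinθ − a·ω_rod·sinφ = -2.4057 m/s;  V_Py = rω cosθ + a·ω_rod·cosφ = +0.8639 m/s.
|V_P| = √(V_Px² + V_Py²) = 2.5561 m/s.

2.56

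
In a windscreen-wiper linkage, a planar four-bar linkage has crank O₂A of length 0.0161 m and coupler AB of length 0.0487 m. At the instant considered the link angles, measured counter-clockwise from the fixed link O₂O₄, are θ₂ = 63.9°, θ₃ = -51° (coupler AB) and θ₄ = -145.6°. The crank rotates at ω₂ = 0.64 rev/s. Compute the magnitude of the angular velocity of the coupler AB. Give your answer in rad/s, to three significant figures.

ω₂ = 4.021 rad/s (from 0.64 rev/s).
Differentiating the loop-closure r₂e^{iθ₂}+r₃e^{iθ₃}=r₁+r₄e^{iθ₄} gives r₂ω₂e^{iθ₂}+r₃ω₃e^{iθ₃}=r₄ω₄e^{iθ₄}.
Eliminating the other unknown: ω₃ = r₂ω₂ sin(θ₄−θ₂) / [r₃ sin(θ₃−θ₄)].
Numerator sine = +0.49242; denominator sine = +0.99678.
Result = 0.0161·4.021·(+0.49242) / (0.0487·(+0.99678)) = +0.65674 rad/s; magnitude 0.65674 rad/s.

0.657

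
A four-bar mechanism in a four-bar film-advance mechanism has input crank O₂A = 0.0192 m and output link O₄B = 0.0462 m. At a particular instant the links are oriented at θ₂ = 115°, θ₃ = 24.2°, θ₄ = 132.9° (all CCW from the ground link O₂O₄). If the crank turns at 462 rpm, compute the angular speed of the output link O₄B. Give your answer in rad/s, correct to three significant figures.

ω₂ = 48.38 rad/s (from 462 rpm).
Differentiating the loop-closure r₂e^{iθ₂}+r₃e^{iθ₃}=r₁+r₄e^{iθ₄} gives r₂ω₂e^{iθ₂}+r₃ω₃e^{iθ₃}=r₄ω₄e^{iθ₄}.
Eliminating the other unknown: ω₄ = r₂ω₂ sin(θ₂−θ₃) / [r₄ sin(θ₄−θ₃)].
Numerator sine = +0.99990; denominator sine = +0.94721.
Result = 0.0192·48.38·(+0.99990) / (0.0462·(+0.94721)) = +21.225 rad/s; magnitude 21.225 rad/s.

21.2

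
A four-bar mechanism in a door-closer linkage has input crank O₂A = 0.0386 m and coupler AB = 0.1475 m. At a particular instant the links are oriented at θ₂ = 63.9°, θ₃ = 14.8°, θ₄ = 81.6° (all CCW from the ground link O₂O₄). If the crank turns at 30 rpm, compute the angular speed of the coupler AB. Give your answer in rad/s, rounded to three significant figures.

0.272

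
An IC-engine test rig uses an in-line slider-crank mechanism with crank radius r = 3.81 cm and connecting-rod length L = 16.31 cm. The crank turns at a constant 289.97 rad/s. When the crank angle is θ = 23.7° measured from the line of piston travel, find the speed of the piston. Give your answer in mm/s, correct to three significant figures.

ω = 290 rad/s
For an in-line slider-crank, x = r cosθ + √(L² − r² sin²θ), so v = −rω sinθ·[1 + r cosθ/√(L² − r² sin²θ)].
With r = 0.0381 m, L = 0.1631 m, θ = 23.7°: √(L² − r² sin²θ) = 0.16238 m.
v = −0.0381·290·0.40195·[1 + 0.0381·0.91566/0.16238] = -5.3947 m/s.
|v| = 5.3947 m/s = 5394.7 mm/s.

5390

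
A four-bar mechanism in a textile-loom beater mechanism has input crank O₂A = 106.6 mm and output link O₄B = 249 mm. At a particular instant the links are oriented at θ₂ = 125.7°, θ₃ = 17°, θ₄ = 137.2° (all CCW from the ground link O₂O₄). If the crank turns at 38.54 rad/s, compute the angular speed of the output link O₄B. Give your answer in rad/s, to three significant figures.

18.1

ω₂ = 38.54 rad/s
Differentiating the loop-closure r₂e^{iθ₂}+r₃e^{iθ₃}=r₁+r₄e^{iθ₄} gives r₂ω₂e^{iθ₂}+r₃ω₃e^{iθ₃}=r₄ω₄e^{iθ₄}.
Eliminating the other unknown: ω₄ = r₂ω₂ sin(θ₂−θ₃) / [r₄ sin(θ₄−θ₃)].
Numerator sine = +0.94721; denominator sine = +0.86427.
Result = 0.1066·38.54·(+0.94721) / (0.249·(+0.86427)) = +18.083 rad/s; magnitude 18.083 rad/s.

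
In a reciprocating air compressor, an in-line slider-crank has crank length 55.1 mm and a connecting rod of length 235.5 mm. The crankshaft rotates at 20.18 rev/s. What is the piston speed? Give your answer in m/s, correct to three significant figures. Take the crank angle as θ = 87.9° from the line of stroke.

ω = 2π·20.2 = 126.8 rad/s
For an in-line slider-crank, x = r cosθ + √(L² − r² sin²θ), so v = −rω sinθ·[1 + r cosθ/√(L² − r² sin²θ)].
With r = 0.0551 m, L = 0.2355 m, θ = 87.9°: √(L² − r² sin²θ) = 0.22897 m.
v = −0.0551·126.8·0.99933·[1 + 0.0551·0.03664/0.22897] = -7.0433 m/s.
|v| = 7.0433 m/s.

7.04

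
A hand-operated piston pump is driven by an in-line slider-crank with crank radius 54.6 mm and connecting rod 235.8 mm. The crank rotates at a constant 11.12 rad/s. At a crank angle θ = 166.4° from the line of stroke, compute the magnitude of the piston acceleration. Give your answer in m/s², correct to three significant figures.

5.17

ω = 11.12 rad/s
x(θ) = r cosθ + √(L² − r² sin²θ); with ω constant, a = ω²·d²x/dθ².
d²x/dθ² = −r cosθ − r²(cos2θ)/√u − r⁴ sin²2θ/(4u^{3/2}),  u = L² − r² sin²θ = 0.0554368 m².
Substituting r = 0.0546 m, L = 0.2358 m, θ = 166.4°: d²x/dθ² = +0.041772 m.
a = ω²·d²x/dθ² = (11.12)²·(+0.041772) = +5.1653 m/s²;  |a| = 5.1653 m/s².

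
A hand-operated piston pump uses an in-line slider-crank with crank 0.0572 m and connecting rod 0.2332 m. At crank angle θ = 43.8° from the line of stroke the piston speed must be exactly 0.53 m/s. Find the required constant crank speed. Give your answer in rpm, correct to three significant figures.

For an in-line slider-crank, |v_piston| = rω|sinθ|·[1 + r cosθ/√(L² − r² sin²θ)].
With r = 0.0572 m, L = 0.2332 m, θ = 43.8°: the bracketed kinematic factor |dx/dθ| = 0.046703 m.
ω = v/|dx/dθ| = 0.53/0.046703 = 11.348 rad/s.
N = 60ω/(2π) = 108.37 rpm.

108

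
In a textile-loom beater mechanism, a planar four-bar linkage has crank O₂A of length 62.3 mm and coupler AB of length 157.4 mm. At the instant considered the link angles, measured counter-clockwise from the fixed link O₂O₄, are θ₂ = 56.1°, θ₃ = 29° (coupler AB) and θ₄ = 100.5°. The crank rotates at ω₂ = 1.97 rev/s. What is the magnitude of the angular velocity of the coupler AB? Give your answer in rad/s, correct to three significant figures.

ω₂ = 12.38 rad/s (from 1.97 rev/s).
Differentiating the loop-closure r₂e^{iθ₂}+r₃e^{iθ₃}=r₁+r₄e^{iθ₄} gives r₂ω₂e^{iθ₂}+r₃ω₃e^{iθ₃}=r₄ω₄e^{iθ₄}.
Eliminating the other unknown: ω₃ = r₂ω₂ sin(θ₄−θ₂) / [r₃ sin(θ₃−θ₄)].
Numerator sine = +0.69966; denominator sine = -0.94832.
Result = 0.0623·12.38·(+0.69966) / (0.1574·(-0.94832)) = -3.6146 rad/s; magnitude 3.6146 rad/s.

3.61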